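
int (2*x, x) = x^2 + C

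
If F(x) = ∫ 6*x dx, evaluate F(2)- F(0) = 12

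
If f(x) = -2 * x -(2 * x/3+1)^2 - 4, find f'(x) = -8*x/9 - 10/3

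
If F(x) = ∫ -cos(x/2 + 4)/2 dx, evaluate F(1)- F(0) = sin(4) - sin(9/2)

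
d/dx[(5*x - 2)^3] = 375*x^2 - 300*x + 60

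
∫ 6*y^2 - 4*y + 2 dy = 2*y^3 - 2*y^2 + 2*y + C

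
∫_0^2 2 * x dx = 4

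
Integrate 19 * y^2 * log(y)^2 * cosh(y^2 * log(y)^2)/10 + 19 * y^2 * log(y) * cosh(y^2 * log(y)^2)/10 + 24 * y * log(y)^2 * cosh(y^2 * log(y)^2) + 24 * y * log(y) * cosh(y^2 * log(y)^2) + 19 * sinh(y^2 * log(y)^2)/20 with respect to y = (19*y + 240)*sinh(y^2*log(y)^2)/20 + C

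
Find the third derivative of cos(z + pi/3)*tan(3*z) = -54*sin(z + pi/3)*tan(3*z)^3 - 53*sin(z + pi/3)*tan(3*z) + 162*cos(z + pi/3)*tan(3*z)^4 + 207*cos(z + pi/3)*tan(3*z)^2 + 45*cos(z + pi/3)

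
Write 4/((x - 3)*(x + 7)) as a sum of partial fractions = -2/(5*(x + 7)) + 2/(5*(x - 3))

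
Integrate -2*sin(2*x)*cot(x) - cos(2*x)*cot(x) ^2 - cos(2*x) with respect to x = cos(2*x)*cot(x) + C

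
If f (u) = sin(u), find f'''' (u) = sin(u)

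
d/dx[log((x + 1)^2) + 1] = 2/(x + 1)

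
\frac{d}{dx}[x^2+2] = 2*x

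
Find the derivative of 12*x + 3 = 12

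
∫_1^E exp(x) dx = -E + exp(E)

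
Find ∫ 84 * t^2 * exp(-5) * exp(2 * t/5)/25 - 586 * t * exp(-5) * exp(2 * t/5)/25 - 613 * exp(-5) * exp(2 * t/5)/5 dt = (2*t - 25)*(21*t + 11)*exp(2*t/5 - 5)/5 + C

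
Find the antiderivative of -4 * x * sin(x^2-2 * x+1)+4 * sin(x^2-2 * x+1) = 2*cos((x - 1)^2) + C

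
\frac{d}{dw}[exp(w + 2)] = exp(w + 2)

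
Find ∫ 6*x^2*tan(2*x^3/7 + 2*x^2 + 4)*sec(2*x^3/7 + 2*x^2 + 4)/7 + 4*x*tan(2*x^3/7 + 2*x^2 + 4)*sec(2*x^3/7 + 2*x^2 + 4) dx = sec(2*x^3/7 + 2*x^2 + 4) + C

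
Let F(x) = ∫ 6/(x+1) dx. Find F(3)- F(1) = 6*log(2)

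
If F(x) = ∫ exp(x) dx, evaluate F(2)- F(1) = -E + exp(2)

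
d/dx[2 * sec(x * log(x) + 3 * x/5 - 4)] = 2*log(x)*tan(x*log(x) + 3*x/5 - 4)*sec(x*log(x) + 3*x/5 - 4) + 16*tan(x*log(x) + 3*x/5 - 4)*sec(x*log(x) + 3*x/5 - 4)/5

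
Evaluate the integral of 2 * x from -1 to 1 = 0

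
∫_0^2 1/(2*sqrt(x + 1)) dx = -1 + sqrt(3)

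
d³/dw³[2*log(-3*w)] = 4/w^3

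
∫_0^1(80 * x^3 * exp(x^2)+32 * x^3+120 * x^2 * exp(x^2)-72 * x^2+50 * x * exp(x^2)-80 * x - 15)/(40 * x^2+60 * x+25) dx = -18/5 - log(10) + E + log(50)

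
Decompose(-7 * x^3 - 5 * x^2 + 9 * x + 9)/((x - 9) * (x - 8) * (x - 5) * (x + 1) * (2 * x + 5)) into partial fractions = 1034/(21735*(2*x + 5)) - 1/(810*(x + 1)) - 473/(540*(x - 5)) + 3823/(567*(x - 8)) - 2709/(460*(x - 9))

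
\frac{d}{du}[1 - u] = -1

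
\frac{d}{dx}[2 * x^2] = 4*x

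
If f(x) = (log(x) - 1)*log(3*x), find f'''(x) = (4*log(x) - 8 + 2*log(3))/x^3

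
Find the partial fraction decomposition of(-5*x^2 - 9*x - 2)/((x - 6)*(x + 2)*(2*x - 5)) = 223/(63*(2*x - 5)) - 1/(18*(x + 2)) - 59/(14*(x - 6))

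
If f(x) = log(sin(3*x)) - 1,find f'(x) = 3/tan(3*x)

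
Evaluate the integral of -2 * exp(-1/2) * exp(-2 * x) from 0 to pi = -exp(-1/2) + exp(-2*pi - 1/2)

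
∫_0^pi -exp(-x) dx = -1 + exp(-pi)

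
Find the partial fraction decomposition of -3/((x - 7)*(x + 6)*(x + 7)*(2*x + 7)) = 8/(245*(2*x + 7)) + 3/(98*(x + 7)) - 3/(65*(x + 6)) - 1/(1274*(x - 7))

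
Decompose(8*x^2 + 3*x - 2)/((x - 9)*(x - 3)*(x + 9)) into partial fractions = 619/(216*(x + 9)) - 79/(72*(x - 3)) + 673/(108*(x - 9))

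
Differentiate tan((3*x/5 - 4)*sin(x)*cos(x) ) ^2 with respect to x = (6*x*cos(2*x)/5 + 3*sin(2*x)/5 - 8*cos(2*x))*sin((3*x/10 - 2)*sin(2*x))/cos((3*x/10 - 2)*sin(2*x))^3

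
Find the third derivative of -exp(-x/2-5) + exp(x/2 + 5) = (exp(x + 10) + 1)*exp(-x/2 - 5)/8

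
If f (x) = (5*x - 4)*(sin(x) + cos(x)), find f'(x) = -5*x*sin(x) + 5*x*cos(x) + 9*sin(x) + cos(x)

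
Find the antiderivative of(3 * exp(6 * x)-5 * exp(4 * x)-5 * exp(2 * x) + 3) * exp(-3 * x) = -10*sinh(x) + 2*sinh(3*x) + C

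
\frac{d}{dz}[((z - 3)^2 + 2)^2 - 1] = 4*z^3 - 36*z^2 + 116*z - 132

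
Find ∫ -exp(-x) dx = exp(-x) + C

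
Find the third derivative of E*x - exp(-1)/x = 6*exp(-1)/x^4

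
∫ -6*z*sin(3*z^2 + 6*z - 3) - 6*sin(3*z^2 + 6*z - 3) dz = cos(3*(z + 1)^2 - 6) + C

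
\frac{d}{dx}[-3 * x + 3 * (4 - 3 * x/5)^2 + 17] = 54*x/25 - 87/5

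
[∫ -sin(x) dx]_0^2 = -1 + cos(2)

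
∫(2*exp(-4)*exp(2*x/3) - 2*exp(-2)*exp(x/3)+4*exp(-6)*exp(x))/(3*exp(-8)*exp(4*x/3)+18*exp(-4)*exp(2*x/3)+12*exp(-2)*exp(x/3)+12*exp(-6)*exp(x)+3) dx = (exp(x/3 - 2) - 2)*exp(x/3 - 2)/(2*exp(x/3 - 2) + exp(2*x/3 - 4) + 1) + C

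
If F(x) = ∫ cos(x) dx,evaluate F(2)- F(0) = sin(2)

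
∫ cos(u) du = sin(u) + C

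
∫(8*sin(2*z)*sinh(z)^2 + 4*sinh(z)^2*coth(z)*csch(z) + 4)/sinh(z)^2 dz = -4*cos(2*z) - 4/tanh(z) - 4/sinh(z) + C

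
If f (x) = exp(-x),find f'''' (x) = exp(-x)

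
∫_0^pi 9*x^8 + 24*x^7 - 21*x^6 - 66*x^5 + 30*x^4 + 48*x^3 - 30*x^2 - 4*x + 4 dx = -2*pi^3 - 2*pi^2 + 4*pi + (-2*pi + pi^2 + pi^3)^3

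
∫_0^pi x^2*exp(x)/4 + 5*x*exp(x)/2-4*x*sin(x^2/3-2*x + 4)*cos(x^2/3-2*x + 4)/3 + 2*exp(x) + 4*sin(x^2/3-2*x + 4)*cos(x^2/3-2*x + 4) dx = -cos(4)^2 + cos(pi^2/3 + 4)^2 + pi*(pi/4 + 2)*exp(pi)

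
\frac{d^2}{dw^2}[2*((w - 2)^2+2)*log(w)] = (4*w^2*log(w) + 6*w^2 - 8*w - 12)/w^2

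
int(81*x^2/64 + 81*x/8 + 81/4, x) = 27*x^3/64 + 81*x^2/16 + 81*x/4 + C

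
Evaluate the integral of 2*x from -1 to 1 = 0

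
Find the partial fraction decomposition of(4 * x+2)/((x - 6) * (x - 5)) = -22/(x - 5) + 26/(x - 6)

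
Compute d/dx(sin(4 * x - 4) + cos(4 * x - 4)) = -4*sin(4*x - 4) + 4*cos(4*x - 4)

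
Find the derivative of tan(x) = cos(x)^(-2)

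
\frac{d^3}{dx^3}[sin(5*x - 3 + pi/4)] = -125*cos(5*x - 3 + pi/4)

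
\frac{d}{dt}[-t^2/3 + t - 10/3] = 1 - 2*t/3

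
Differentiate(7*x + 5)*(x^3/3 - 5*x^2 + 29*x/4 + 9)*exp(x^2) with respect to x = 14*x^5*exp(x^2)/3 - 200*x^4*exp(x^2)/3 + 365*x^3*exp(x^2)/6 + 197*x^2*exp(x^2)/2 + 283*x*exp(x^2)/2 + 397*exp(x^2)/4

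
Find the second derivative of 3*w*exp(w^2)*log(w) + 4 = (12*w^4*exp(w^2)*log(w) + 18*w^2*exp(w^2)*log(w) + 12*w^2*exp(w^2) + 3*exp(w^2))/w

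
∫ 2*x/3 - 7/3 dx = x^2/3 - 7*x/3 + C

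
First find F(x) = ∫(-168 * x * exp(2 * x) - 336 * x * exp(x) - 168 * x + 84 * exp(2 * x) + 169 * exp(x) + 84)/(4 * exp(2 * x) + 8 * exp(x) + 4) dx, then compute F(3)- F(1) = -126 - E/(4*(1 + E)) + exp(3)/(4*(1 + exp(3)))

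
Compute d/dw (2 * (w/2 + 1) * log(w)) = (w*log(w) + w + 2)/w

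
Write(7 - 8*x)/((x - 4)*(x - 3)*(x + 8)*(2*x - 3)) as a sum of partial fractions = -8/(57*(2*x - 3)) - 71/(2508*(x + 8)) + 17/(33*(x - 3)) - 5/(12*(x - 4))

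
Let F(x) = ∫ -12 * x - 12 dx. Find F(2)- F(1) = -30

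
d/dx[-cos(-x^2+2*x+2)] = 2*(1 - x)*sin(-x^2 + 2*x + 2)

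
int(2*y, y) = y^2 + C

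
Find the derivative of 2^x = 2^x*log(2)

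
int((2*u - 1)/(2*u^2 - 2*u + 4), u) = log(u^2 - u + 2)/2 + C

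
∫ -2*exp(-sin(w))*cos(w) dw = 2*exp(-sin(w)) + C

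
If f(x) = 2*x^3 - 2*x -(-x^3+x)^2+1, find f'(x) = -6*x^5 + 8*x^3 + 6*x^2 - 2*x - 2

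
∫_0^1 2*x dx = 1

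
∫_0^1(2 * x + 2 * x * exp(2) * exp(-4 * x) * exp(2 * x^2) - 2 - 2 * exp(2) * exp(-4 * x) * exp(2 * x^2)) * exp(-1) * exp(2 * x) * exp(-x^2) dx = -E + exp(-1)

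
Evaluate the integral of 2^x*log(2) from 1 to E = -2 + 2^E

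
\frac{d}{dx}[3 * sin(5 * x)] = 15*cos(5*x)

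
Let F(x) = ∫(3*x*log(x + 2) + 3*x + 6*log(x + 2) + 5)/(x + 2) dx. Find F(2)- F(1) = -8*log(3) + 22*log(2)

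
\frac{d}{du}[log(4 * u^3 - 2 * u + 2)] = (6*u^2 - 1)/(2*u^3 - u + 1)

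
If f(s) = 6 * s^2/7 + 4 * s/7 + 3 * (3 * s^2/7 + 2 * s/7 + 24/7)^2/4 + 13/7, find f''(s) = 81*s^2/49 + 54*s/49 + 306/49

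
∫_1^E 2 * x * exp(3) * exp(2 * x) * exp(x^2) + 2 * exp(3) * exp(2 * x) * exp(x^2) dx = -exp(6) + exp(2 + (1 + E)^2)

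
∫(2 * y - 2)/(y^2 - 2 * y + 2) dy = log((y - 1)^2 + 1) + C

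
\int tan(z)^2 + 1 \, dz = tan(z) + C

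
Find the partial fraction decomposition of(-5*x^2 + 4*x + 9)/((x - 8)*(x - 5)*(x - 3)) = -12/(5*(x - 3)) + 16/(x - 5) - 93/(5*(x - 8))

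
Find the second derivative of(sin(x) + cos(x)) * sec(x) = 2*sin(x)/cos(x)^3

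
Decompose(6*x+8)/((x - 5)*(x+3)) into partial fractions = 5/(4*(x + 3)) + 19/(4*(x - 5))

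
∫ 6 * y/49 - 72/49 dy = 3*y^2/49 - 72*y/49 + C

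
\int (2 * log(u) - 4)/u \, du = (log(u) - 2)^2 + C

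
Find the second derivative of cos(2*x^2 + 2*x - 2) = -16*x^2*cos(2*(x^2 + x - 1)) - 16*x*cos(2*(x^2 + x - 1)) - 4*sin(2*(x^2 + x - 1)) - 4*cos(2*(x^2 + x - 1))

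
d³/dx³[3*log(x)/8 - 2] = 3/(4*x^3)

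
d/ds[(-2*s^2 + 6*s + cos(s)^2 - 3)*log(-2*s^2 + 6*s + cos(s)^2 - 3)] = -4*s*log(-2*s^2 + 6*s + cos(s)^2 - 3) - 4*s + 6*log(-2*s^2 + 6*s + cos(s)^2 - 3) - log(-2*s^2 + 6*s + cos(2*s)/2 - 5/2)*sin(2*s) - sin(2*s) + 6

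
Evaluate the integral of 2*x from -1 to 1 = 0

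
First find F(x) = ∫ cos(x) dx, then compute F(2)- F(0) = sin(2)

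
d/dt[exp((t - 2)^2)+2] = 2*t*exp(t^2 - 4*t + 4) - 4*exp(t^2 - 4*t + 4)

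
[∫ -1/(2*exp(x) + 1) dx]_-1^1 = -log(2 + E) + log(exp(-1) + 2)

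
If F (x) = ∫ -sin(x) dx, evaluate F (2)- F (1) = -cos(1) + cos(2)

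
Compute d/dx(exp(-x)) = -exp(-x)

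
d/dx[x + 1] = 1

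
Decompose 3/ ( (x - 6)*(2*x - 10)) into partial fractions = -3/(2*(x - 5)) + 3/(2*(x - 6))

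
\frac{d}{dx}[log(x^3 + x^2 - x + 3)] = (3*x^2 + 2*x - 1)/(x^3 + x^2 - x + 3)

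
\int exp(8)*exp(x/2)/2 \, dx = exp(x/2 + 8) + C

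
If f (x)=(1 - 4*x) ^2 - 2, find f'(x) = 32*x - 8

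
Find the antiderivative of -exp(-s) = exp(-s) + C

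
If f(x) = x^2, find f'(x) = 2*x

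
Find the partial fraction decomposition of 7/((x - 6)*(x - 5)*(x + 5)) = 7/(110*(x + 5)) - 7/(10*(x - 5)) + 7/(11*(x - 6))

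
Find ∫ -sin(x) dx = cos(x) + C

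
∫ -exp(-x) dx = exp(-x) + C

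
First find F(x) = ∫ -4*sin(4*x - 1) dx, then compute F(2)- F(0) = -cos(1) + cos(7)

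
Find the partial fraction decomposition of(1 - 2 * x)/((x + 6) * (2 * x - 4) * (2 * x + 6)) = 13/(96*(x + 6)) - 7/(60*(x + 3)) - 3/(160*(x - 2))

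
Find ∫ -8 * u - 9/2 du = -4*u^2 - 9*u/2 + C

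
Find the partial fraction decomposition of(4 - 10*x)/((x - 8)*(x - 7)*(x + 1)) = 7/(36*(x + 1)) + 33/(4*(x - 7)) - 76/(9*(x - 8))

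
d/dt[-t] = -1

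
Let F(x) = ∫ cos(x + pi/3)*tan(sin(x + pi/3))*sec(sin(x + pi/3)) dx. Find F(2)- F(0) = -sec(sqrt(3)/2) + sec(sin(pi/3 + 2))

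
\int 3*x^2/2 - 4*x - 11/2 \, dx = x^3/2 - 2*x^2 - 11*x/2 + C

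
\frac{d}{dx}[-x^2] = -2*x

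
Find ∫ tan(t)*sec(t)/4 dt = sec(t)/4 + C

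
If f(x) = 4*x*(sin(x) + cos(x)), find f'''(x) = -4*sqrt(2)*(x*cos(x + pi/4) + 3*sin(x + pi/4))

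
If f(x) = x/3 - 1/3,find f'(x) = 1/3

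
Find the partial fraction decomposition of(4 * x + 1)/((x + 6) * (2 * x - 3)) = 14/(15*(2*x - 3)) + 23/(15*(x + 6))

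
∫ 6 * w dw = 3*w^2 + C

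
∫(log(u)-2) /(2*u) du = (log(u) - 2)^2/4 + C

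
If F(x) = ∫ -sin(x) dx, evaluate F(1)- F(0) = -1 + cos(1)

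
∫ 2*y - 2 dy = y^2 - 2*y + C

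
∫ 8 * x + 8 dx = 4*x^2 + 8*x + C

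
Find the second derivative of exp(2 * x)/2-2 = 2*exp(2*x)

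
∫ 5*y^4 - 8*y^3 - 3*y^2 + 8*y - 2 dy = y^5 - 2*y^4 - y^3 + 4*y^2 - 2*y + C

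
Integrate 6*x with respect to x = 3*x^2 + C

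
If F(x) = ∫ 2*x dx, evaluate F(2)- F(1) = 3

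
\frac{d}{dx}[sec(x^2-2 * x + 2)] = 2*x*tan(x^2 - 2*x + 2)*sec(x^2 - 2*x + 2) - 2*tan(x^2 - 2*x + 2)*sec(x^2 - 2*x + 2)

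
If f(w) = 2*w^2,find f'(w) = 4*w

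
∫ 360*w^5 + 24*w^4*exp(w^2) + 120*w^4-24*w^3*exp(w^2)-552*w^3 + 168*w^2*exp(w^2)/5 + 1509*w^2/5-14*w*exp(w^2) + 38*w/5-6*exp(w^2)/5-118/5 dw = (60*w^3 - 60*w^2 - 6*w + 25)*(5*w^3 + 7*w^2 - 4*w + exp(w^2) + 3)/5 + C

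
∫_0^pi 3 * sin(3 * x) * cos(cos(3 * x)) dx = 2*sin(1)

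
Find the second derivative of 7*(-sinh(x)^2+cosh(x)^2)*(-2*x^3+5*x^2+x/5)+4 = 70 - 84*x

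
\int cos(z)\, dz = sin(z) + C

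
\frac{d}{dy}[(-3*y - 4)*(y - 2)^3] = -12*y^3 + 42*y^2 - 24*y - 24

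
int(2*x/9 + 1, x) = x^2/9 + x + C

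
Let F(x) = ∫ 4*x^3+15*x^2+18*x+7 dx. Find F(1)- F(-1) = 24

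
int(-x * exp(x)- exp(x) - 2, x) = -x*(exp(x) + 2) + C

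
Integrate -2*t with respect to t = -t^2 + C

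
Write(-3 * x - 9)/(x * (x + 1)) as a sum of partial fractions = 6/(x + 1) - 9/x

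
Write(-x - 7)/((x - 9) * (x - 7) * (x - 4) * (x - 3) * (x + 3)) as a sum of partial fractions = -1/(1260*(x + 3)) + 5/(72*(x - 3)) - 11/(105*(x - 4)) + 7/(120*(x - 7)) - 1/(45*(x - 9))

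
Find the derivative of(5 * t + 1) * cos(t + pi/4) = -5*t*sin(t + pi/4) - sin(t + pi/4) + 5*cos(t + pi/4)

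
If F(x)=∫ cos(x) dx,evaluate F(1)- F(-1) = 2*sin(1)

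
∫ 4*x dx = 2*x^2 + C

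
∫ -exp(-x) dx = exp(-x) + C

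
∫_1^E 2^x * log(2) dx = -2 + 2^E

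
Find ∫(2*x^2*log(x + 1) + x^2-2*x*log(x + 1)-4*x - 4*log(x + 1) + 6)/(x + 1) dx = ((x - 2)^2 + 2)*log(x + 1) + C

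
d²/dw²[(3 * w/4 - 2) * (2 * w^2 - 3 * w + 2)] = 9*w - 25/2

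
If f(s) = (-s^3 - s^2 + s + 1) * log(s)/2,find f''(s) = (-6*s^3*log(s) - 5*s^3 - 2*s^2*log(s) - 3*s^2 + s - 1)/(2*s^2)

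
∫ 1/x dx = log(x) + C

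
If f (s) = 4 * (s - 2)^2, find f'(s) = 8*s - 16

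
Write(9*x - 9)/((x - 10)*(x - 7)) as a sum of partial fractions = -18/(x - 7) + 27/(x - 10)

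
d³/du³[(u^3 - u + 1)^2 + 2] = 120*u^3 - 48*u + 12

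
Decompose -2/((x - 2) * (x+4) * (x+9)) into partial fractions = -2/(55*(x + 9)) + 1/(15*(x + 4)) - 1/(33*(x - 2))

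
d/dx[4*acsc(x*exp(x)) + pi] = (-4*x - 4)*exp(-x)/(x^2*sqrt(1 - exp(-2*x)/x^2))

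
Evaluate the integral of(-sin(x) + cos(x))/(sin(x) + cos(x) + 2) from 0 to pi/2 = 0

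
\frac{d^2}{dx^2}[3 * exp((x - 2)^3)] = 27*x^4*exp(x^3 - 6*x^2 + 12*x - 8) - 216*x^3*exp(x^3 - 6*x^2 + 12*x - 8) + 648*x^2*exp(x^3 - 6*x^2 + 12*x - 8) - 846*x*exp(x^3 - 6*x^2 + 12*x - 8) + 396*exp(x^3 - 6*x^2 + 12*x - 8)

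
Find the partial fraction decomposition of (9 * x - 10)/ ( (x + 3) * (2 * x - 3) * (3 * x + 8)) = 306/(25*(3*x + 8)) + 14/(225*(2*x - 3)) - 37/(9*(x + 3))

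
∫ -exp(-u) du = exp(-u) + C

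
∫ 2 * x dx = x^2 + C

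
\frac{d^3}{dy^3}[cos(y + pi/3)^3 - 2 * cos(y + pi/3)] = (54*sin(y)^2 - 54*sqrt(3)*sin(y)*cos(y) - 5)*sin(y + pi/3)/4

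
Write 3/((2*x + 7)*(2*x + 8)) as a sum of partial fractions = 3/(2*x + 7) - 3/(2*(x + 4))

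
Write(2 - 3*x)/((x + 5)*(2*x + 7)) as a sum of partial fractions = 25/(3*(2*x + 7)) - 17/(3*(x + 5))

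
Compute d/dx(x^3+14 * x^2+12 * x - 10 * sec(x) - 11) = 3*x^2 + 28*x - 10*tan(x)*sec(x) + 12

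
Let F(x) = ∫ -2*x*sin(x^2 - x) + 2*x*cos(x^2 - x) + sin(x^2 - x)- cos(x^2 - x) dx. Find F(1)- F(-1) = -sin(2) - cos(2) + 1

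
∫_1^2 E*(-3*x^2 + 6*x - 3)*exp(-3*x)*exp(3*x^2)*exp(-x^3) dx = -1 + exp(-1)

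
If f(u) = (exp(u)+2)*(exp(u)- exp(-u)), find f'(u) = (2*exp(3*u) + 2*exp(2*u) + 2)*exp(-u)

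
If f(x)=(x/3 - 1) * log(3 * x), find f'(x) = (x*log(x) + x + x*log(3) - 3)/(3*x)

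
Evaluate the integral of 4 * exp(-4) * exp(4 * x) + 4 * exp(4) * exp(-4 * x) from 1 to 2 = -exp(-4) + exp(4)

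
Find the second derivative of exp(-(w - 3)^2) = (4*w^2 - 24*w + 34)*exp(-w^2 + 6*w - 9)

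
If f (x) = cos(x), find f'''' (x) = cos(x)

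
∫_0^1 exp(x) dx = -1 + E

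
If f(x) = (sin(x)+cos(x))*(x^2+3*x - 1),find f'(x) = sqrt(2)*x^2*cos(x + pi/4) - x*sin(x) + 5*x*cos(x) + 4*sin(x) + 2*cos(x)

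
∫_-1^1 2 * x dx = 0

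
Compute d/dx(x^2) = 2*x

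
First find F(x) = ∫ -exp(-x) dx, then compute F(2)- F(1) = -exp(-1) + exp(-2)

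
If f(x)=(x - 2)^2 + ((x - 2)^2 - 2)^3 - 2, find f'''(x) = 120*x^3 - 720*x^2 + 1296*x - 672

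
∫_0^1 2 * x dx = 1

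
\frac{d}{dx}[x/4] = 1/4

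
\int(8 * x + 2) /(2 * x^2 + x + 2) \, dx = 2*log(2*x^2 + x + 2) + C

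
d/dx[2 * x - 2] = 2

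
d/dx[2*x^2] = 4*x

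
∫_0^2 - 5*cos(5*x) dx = -sin(10)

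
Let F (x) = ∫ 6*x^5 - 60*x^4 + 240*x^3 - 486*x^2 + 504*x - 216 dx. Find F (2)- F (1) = -3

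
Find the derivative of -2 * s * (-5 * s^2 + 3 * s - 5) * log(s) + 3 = 30*s^2*log(s) + 10*s^2 - 12*s*log(s) - 6*s + 10*log(s) + 10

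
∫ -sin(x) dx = cos(x) + C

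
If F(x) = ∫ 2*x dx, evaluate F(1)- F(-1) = 0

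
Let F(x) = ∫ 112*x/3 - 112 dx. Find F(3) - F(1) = -224/3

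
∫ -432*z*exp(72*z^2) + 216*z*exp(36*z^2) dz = 3*(1 - exp(36*z^2))*exp(36*z^2) + C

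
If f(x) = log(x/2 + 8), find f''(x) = -1/(x^2 + 32*x + 256)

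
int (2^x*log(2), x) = 2^x + C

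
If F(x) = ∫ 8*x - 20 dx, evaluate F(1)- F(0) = -16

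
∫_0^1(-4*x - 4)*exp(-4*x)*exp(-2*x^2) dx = -1 + exp(-6)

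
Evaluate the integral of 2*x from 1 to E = -1 + exp(2)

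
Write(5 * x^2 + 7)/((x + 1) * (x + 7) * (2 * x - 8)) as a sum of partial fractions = 21/(11*(x + 7)) - 1/(5*(x + 1)) + 87/(110*(x - 4))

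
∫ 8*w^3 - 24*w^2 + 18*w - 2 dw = 2*w^4 - 8*w^3 + 9*w^2 - 2*w + C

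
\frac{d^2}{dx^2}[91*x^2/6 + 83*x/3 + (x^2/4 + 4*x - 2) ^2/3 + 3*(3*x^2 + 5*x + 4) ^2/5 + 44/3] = 1301*x^2/20 + 112*x + 1487/15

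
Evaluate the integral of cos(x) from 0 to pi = 0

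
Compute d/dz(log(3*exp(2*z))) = 2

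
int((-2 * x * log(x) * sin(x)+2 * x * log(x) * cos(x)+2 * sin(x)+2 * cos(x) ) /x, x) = 2*sqrt(2)*log(x)*sin(x + pi/4) + C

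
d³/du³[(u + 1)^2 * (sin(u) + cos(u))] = u^2*sin(u) - u^2*cos(u) - 4*u*sin(u) - 8*u*cos(u) - 11*sin(u) - cos(u)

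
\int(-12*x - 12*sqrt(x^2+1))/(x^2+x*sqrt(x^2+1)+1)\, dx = -12*log(x + sqrt(x^2 + 1)) + C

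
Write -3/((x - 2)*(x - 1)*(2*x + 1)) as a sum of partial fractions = -4/(5*(2*x + 1)) + 1/(x - 1) - 3/(5*(x - 2))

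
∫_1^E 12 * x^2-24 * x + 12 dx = 4*(-1 + E)^3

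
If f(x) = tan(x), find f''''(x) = 24*tan(x)^5 + 40*tan(x)^3 + 16*tan(x)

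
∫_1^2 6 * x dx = 9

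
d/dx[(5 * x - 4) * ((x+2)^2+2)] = 15*x^2 + 32*x + 14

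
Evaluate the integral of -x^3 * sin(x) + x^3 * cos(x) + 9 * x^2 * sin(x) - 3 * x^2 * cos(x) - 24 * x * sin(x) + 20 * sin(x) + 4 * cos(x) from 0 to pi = 8 - (-2 + pi)^3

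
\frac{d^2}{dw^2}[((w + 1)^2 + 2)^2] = 12*w^2 + 24*w + 20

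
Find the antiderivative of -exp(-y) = exp(-y) + C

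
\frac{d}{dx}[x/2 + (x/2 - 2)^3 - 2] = 3*x^2/8 - 3*x + 13/2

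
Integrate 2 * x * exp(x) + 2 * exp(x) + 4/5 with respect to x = 2*x*(5*exp(x) + 2)/5 + C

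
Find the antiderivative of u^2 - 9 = u^3/3 - 9*u + C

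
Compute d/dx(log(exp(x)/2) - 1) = 1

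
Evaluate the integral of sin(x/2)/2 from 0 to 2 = 1 - cos(1)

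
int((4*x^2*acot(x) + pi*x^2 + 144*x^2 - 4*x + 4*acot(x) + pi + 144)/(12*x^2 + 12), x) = x*(4*acot(x) + pi + 144)/12 + C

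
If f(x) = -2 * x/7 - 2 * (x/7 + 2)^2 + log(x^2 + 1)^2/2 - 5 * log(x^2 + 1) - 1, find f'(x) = (-4*x^3 - 70*x^2 + 98*x*log(x^2 + 1) - 494*x - 70)/(49*x^2 + 49)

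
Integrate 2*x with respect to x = x^2 + C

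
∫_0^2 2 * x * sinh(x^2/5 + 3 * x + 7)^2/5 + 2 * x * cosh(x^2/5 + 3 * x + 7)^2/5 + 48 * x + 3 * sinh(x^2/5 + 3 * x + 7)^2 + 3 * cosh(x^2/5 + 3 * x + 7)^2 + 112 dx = -sinh(14)/2 + 320 + sinh(138/5)/2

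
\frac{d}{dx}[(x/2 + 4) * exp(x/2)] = x*exp(x/2)/4 + 5*exp(x/2)/2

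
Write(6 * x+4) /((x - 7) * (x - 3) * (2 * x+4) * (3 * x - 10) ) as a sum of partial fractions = -81/(44*(3*x - 10)) + 1/(180*(x + 2)) + 11/(20*(x - 3)) + 23/(396*(x - 7))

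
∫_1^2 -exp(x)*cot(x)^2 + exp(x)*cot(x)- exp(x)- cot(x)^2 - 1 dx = (1 + exp(2))*cot(2) - (1 + E)*cot(1)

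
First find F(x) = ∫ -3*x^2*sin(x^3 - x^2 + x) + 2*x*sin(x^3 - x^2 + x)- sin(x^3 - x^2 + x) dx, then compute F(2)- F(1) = -cos(1) + cos(6)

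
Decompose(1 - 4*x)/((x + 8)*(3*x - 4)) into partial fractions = -13/(28*(3*x - 4)) - 33/(28*(x + 8))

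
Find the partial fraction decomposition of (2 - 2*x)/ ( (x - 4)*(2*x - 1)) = -2/(7*(2*x - 1)) - 6/(7*(x - 4))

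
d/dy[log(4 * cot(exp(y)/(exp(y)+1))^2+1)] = -8*exp(y)*cos(exp(y)/(exp(y) + 1))/((1 + 4/tan(exp(y)/(exp(y) + 1))^2)*(exp(y) + 1)^2*sin(exp(y)/(exp(y) + 1))^3)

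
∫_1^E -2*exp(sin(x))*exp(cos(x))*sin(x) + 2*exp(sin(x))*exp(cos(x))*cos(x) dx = -2*exp(cos(1) + sin(1)) + 2*exp(cos(E) + sin(E))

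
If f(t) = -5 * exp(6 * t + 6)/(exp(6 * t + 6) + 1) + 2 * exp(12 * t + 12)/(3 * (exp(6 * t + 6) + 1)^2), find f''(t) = (-180*exp(6*t + 6) + 96*exp(12*t + 12) + 132*exp(18*t + 18))/(exp(24)*exp(24*t) + 4*exp(18)*exp(18*t) + 6*exp(12)*exp(12*t) + 4*exp(6)*exp(6*t) + 1)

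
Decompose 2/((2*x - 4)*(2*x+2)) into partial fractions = -1/(6*(x + 1)) + 1/(6*(x - 2))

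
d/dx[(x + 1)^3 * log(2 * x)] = (3*x^3*log(x) + x^3 + 3*x^3*log(2) + 6*x^2*log(x) + 3*x^2 + 6*x^2*log(2) + 3*x*log(x) + 3*x*log(2) + 3*x + 1)/x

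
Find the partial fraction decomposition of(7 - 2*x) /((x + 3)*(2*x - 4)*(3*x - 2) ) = -51/(88*(3*x - 2)) + 13/(110*(x + 3)) + 3/(40*(x - 2))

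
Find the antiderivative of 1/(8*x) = log(x)/8 + C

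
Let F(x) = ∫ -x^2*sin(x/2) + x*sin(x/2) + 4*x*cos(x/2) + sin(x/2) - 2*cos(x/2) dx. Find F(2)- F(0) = 2*cos(1) + 2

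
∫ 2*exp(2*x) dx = exp(2*x) + C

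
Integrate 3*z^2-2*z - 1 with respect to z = z^3 - z^2 - z + C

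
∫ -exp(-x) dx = exp(-x) + C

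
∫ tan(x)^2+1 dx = tan(x) + C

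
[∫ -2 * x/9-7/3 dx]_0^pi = -(pi/3 + 4)^2 + pi/3 + 16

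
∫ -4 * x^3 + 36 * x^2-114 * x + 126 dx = -x^4 + 12*x^3 - 57*x^2 + 126*x + C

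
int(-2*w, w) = -w^2 + C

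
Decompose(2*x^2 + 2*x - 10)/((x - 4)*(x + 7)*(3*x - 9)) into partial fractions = 37/(165*(x + 7)) - 7/(15*(x - 3)) + 10/(11*(x - 4))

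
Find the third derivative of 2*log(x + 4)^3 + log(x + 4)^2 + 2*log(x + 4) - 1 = (12*log(x + 4)^2 - 32*log(x + 4) + 10)/(x^3 + 12*x^2 + 48*x + 64)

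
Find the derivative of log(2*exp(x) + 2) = exp(x)/(exp(x) + 1)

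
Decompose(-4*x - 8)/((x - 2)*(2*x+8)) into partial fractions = -2/(3*(x + 4)) - 4/(3*(x - 2))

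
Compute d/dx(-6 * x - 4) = -6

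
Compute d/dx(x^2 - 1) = 2*x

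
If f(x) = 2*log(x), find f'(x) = 2/x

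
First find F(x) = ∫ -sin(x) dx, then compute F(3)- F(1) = cos(3) - cos(1)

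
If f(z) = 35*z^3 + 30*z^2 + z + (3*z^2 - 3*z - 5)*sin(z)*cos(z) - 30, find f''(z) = -6*z^2*sin(2*z) + 6*z*sin(2*z) + 12*z*cos(2*z) + 210*z + 13*sin(2*z) - 6*cos(2*z) + 60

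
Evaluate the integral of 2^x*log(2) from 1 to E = -2 + 2^E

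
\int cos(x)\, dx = sin(x) + C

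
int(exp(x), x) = exp(x) + C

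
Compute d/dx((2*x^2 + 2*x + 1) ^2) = 16*x^3 + 24*x^2 + 16*x + 4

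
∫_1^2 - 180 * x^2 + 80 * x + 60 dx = -240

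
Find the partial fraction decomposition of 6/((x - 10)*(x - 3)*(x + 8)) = 1/(33*(x + 8)) - 6/(77*(x - 3)) + 1/(21*(x - 10))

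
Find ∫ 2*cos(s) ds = 2*sin(s) + C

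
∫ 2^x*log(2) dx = 2^x + C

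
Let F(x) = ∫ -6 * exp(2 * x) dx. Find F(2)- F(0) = 3 - 3*exp(4)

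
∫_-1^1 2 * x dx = 0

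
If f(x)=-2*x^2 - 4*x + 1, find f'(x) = -4*x - 4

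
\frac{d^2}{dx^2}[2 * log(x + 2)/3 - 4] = -2/(3*x^2 + 12*x + 12)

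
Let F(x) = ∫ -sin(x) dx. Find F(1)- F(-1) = 0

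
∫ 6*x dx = 3*x^2 + C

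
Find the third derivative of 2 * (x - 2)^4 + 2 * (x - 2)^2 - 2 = 48*x - 96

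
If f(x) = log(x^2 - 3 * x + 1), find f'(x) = (2*x - 3)/(x^2 - 3*x + 1)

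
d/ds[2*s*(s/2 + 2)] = 2*s + 4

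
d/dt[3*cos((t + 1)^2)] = -6*(t + 1)*sin(t^2 + 2*t + 1)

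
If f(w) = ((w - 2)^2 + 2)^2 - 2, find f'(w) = 4*w^3 - 24*w^2 + 56*w - 48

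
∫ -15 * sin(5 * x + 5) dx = 3*cos(5*x + 5) + C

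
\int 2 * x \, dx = x^2 + C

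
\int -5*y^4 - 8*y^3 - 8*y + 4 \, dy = -y^5 - 2*y^4 - 4*y^2 + 4*y + C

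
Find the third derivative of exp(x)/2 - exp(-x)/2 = (exp(2*x) + 1)*exp(-x)/2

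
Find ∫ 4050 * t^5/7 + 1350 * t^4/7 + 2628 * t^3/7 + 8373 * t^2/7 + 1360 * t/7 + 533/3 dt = 675*t^6/7 + 270*t^5/7 + 657*t^4/7 + 2791*t^3/7 + 680*t^2/7 + 533*t/3 + C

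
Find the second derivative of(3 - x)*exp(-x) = (5 - x)*exp(-x)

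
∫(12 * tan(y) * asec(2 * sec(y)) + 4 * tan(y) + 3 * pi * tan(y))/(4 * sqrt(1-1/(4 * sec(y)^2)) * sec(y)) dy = 3*(4*asec(2*sec(y)) + pi)^2/16 + 2*asec(2*sec(y)) + C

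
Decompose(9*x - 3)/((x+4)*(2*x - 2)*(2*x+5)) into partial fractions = 17/(7*(2*x + 5)) - 13/(10*(x + 4)) + 3/(35*(x - 1))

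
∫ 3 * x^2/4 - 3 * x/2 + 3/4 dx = x^3/4 - 3*x^2/4 + 3*x/4 + C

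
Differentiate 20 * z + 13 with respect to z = 20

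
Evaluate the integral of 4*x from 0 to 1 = 2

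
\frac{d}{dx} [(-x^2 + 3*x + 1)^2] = 4*x^3 - 18*x^2 + 14*x + 6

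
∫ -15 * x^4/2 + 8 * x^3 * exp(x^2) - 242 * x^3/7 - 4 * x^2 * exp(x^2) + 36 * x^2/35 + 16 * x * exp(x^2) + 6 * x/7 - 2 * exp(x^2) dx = -x^2*(21*x - 5)*(5*x^2 + 30*x + 6)/70 + 2*(2*x^2 - x + 2)*exp(x^2) + C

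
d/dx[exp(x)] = exp(x)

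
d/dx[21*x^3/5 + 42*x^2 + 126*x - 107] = 63*x^2/5 + 84*x + 126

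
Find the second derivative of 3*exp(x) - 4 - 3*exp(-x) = (3*exp(2*x) - 3)*exp(-x)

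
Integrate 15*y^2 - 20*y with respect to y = 5*y^3 - 10*y^2 + C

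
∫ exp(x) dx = exp(x) + C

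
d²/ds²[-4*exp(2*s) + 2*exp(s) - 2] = -16*exp(2*s) + 2*exp(s)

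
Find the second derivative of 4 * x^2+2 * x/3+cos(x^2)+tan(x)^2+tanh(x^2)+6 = -4*x^2*cos(x^2) - 8*x^2*sinh(x^2)/cosh(x^2)^3 - 2*sin(x^2) + 6*tan(x)^4 + 8*tan(x)^2 + 10 + 2/cosh(x^2)^2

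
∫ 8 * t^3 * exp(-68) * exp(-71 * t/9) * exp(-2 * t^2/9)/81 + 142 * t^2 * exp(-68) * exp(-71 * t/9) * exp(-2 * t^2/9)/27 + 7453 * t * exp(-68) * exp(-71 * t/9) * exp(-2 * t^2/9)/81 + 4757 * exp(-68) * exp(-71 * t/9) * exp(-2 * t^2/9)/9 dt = (t - 2*(t + 18)^2 + 36)*exp(t/9 - 2*(t + 18)^2/9 + 4)/9 + C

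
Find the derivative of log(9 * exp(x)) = 1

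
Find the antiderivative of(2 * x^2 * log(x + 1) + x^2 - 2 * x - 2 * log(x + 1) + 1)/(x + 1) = (x - 1)^2*log(x + 1) + C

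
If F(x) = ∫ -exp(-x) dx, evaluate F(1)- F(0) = -1 + exp(-1)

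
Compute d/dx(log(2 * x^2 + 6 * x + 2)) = (2*x + 3)/(x^2 + 3*x + 1)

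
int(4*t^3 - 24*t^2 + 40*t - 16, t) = t^4 - 8*t^3 + 20*t^2 - 16*t + C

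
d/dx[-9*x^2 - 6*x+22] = -18*x - 6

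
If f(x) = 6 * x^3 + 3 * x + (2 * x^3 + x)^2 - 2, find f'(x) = 24*x^5 + 16*x^3 + 18*x^2 + 2*x + 3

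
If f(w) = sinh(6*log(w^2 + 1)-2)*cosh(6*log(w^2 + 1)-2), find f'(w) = 12*w*cosh(12*log(w^2 + 1) - 4)/(w^2 + 1)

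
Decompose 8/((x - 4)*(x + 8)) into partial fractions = -2/(3*(x + 8)) + 2/(3*(x - 4))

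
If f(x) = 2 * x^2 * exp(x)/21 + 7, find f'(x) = 2*x^2*exp(x)/21 + 4*x*exp(x)/21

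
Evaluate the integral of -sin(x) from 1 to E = cos(E) - cos(1)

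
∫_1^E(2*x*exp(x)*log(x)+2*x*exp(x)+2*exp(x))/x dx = -2*E + 4*exp(E)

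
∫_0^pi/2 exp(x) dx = -1 + exp(pi/2)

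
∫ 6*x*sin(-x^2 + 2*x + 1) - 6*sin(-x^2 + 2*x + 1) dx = 3*cos((x - 1)^2 - 2) + C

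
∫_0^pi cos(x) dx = 0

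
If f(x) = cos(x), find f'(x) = -sin(x)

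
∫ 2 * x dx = x^2 + C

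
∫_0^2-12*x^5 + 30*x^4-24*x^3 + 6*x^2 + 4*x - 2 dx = -12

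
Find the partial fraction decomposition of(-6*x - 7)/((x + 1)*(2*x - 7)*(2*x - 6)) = -56/(9*(2*x - 7)) - 1/(72*(x + 1)) + 25/(8*(x - 3))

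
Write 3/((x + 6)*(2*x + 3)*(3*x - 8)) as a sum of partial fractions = 27/(650*(3*x - 8)) - 4/(75*(2*x + 3)) + 1/(78*(x + 6))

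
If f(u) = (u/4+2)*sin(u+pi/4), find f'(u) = u*cos(u + pi/4)/4 + sin(u + pi/4)/4 + 2*cos(u + pi/4)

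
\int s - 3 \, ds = s^2/2 - 3*s + C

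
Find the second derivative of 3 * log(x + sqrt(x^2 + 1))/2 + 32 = (-6*x^3 - 6*x^2*sqrt(x^2 + 1) - 3*x)/(4*x^5 + 4*x^4*sqrt(x^2 + 1) + 8*x^3 + 6*x^2*sqrt(x^2 + 1) + 4*x + 2*sqrt(x^2 + 1))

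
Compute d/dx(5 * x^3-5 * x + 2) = 15*x^2 - 5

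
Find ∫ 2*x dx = x^2 + C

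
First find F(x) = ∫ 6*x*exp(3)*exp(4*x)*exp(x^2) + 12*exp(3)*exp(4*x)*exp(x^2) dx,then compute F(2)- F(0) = -3*exp(3) + 3*exp(15)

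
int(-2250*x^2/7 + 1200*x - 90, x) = -750*x^3/7 + 600*x^2 - 90*x + C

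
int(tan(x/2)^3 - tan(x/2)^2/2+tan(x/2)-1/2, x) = (tan(x/2) - 1)*tan(x/2) + C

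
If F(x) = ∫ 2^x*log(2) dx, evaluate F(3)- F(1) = 6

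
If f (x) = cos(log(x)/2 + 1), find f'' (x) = (2*sin(log(x)/2 + 1) - cos(log(x)/2 + 1))/(4*x^2)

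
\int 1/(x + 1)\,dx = log(4*x + 4) + C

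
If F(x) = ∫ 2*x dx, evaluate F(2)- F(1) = 3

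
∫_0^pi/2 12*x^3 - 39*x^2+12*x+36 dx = (-2 + pi/2)^3*(3*pi/2 + 5) + 40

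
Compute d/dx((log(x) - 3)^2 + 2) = (2*log(x) - 6)/x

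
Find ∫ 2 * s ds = s^2 + C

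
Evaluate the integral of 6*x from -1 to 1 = 0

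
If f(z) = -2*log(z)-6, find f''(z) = 2/z^2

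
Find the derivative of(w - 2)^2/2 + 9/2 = w - 2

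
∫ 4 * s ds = 2*s^2 + C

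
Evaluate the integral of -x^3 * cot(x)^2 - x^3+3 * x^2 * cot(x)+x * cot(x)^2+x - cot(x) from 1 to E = (-E + exp(3))*cot(E)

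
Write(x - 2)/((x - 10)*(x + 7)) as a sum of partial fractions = 9/(17*(x + 7)) + 8/(17*(x - 10))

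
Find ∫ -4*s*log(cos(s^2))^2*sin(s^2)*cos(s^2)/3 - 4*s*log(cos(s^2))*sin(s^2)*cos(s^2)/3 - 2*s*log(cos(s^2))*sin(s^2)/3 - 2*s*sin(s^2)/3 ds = (log(cos(s^2))*cos(s^2) + 1)*log(cos(s^2))*cos(s^2)/3 + C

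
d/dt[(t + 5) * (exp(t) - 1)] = t*exp(t) + 6*exp(t) - 1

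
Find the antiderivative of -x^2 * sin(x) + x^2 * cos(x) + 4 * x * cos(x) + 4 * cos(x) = sqrt(2)*((x + 1)^2 + 1)*sin(x + pi/4) + C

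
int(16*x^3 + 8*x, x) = 4*x^4 + 4*x^2 + C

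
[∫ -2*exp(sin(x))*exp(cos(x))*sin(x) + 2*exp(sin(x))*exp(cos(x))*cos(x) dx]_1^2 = -2*exp(cos(1) + sin(1)) + 2*exp(cos(2) + sin(2))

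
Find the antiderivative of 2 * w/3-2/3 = w^2/3 - 2*w/3 + C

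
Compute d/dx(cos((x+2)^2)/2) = -(x + 2)*sin(x^2 + 4*x + 4)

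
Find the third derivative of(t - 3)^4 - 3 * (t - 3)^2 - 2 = 24*t - 72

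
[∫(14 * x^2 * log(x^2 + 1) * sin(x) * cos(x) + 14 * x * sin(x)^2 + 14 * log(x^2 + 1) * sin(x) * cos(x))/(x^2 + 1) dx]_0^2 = 7*log(5)*sin(2)^2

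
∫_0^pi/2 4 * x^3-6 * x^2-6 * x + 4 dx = -4 + (-2 + pi/2)^2*(1 + pi/2)^2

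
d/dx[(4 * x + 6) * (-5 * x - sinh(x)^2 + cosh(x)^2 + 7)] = 2 - 40*x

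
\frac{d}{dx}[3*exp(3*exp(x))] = 9*exp(x + 3*exp(x))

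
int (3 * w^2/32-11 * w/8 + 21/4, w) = w^3/32 - 11*w^2/16 + 21*w/4 + C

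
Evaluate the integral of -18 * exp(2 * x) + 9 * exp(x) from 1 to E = -9*exp(2*E) - 9*E + 9*exp(2) + 9*exp(E)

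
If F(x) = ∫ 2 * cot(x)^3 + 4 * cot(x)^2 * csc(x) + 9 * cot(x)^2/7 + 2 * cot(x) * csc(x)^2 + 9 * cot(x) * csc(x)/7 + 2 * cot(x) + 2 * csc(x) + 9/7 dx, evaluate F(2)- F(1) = (sin(3)/(sin(1)*sin(2)) + 1/sin(2) + 1/sin(1) + 9/7)/sin(1)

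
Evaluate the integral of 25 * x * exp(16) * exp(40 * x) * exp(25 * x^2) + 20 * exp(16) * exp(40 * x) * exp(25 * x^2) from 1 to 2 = -exp(81)/2 + exp(196)/2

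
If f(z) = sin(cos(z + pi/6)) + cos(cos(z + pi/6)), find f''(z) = -sin(z + pi/6)^2*sin(cos(z + pi/6)) - sin(z + pi/6)^2*cos(cos(z + pi/6)) + sin(cos(z + pi/6))*cos(z + pi/6) - cos(z + pi/6)*cos(cos(z + pi/6))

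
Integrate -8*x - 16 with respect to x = -4*x^2 - 16*x + C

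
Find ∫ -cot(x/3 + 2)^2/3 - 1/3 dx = cot(x/3 + 2) + C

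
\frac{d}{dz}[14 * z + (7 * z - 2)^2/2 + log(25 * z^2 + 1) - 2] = (1225*z^3 + 99*z)/(25*z^2 + 1)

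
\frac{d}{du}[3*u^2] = 6*u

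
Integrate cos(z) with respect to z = sin(z) + C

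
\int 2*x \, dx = x^2 + C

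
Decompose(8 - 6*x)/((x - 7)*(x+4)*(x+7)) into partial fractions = 25/(21*(x + 7)) - 32/(33*(x + 4)) - 17/(77*(x - 7))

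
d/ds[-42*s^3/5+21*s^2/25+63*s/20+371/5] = -126*s^2/5 + 42*s/25 + 63/20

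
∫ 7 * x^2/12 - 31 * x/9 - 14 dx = 7*x^3/36 - 31*x^2/18 - 14*x + C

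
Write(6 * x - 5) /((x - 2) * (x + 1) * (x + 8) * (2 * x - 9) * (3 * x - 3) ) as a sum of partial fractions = 32/(2625*(2*x - 9)) - 53/(47250*(x + 8)) + 1/(126*(x + 1)) + 1/(378*(x - 1)) - 7/(450*(x - 2))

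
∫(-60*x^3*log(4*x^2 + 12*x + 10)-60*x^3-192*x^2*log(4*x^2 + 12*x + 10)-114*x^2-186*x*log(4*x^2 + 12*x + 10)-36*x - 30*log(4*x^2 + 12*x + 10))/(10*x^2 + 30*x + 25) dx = -3*x*(5*x + 2)*log((2*x + 3)^2 + 1)/5 + C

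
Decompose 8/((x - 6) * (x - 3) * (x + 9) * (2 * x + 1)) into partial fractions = 64/(1547*(2*x + 1)) - 2/(765*(x + 9)) - 2/(63*(x - 3)) + 8/(585*(x - 6))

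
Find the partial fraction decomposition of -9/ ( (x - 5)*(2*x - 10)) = -9/(2*(x - 5)^2)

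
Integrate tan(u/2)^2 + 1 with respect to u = 2*tan(u/2) + C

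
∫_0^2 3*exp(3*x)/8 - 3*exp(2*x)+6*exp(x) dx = 27/8 + (-2 + exp(2)/2)^3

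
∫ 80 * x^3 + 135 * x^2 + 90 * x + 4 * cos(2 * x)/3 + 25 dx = 5*x*(4*x + 5)*(x^2 + x + 1) + 2*sin(2*x)/3 + C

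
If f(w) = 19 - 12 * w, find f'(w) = -12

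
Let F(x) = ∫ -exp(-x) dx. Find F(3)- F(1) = -exp(-1) + exp(-3)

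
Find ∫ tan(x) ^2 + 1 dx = tan(x) + C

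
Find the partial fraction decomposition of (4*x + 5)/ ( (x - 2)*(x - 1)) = -9/(x - 1) + 13/(x - 2)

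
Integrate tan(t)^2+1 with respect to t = tan(t) + C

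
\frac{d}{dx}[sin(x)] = cos(x)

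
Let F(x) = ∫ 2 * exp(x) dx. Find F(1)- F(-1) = -2*exp(-1) + 2*E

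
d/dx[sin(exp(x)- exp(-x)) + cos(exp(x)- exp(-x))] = sqrt(2)*(exp(2*x) + 1)*exp(-x)*cos(exp(x) + pi/4 - exp(-x))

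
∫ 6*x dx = 3*x^2 + C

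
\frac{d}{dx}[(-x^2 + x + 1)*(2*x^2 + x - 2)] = -8*x^3 + 3*x^2 + 10*x - 1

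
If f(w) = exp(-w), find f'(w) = -exp(-w)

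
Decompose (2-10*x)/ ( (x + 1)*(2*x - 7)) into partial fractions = -22/(3*(2*x - 7)) - 4/(3*(x + 1))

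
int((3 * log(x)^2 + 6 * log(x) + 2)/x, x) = (log(x) + 1)^3 - log(x) + C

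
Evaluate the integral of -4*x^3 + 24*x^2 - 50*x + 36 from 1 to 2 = 2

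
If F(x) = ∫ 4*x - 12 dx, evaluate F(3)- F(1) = -8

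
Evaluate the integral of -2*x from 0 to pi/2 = -pi^2/4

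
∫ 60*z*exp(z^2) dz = 30*exp(z^2) + C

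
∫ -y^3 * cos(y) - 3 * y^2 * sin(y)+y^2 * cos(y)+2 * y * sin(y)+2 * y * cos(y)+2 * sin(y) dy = y*(-y^2 + y + 2)*sin(y) + C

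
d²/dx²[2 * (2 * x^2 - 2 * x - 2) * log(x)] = (8*x^2*log(x) + 12*x^2 - 4*x + 4)/x^2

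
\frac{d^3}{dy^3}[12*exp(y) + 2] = 12*exp(y)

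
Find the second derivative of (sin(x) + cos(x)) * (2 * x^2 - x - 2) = -2*sqrt(2)*x^2*sin(x + pi/4) - 7*x*sin(x) + 9*x*cos(x) + 8*sin(x) + 4*cos(x)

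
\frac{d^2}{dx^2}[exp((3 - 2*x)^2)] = 64*x^2*exp(4*x^2 - 12*x + 9) - 192*x*exp(4*x^2 - 12*x + 9) + 152*exp(4*x^2 - 12*x + 9)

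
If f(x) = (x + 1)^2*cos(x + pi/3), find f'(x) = -x^2*sin(x + pi/3) - 2*x*sin(x + pi/3) + 2*x*cos(x + pi/3) - sin(x + pi/3) + 2*cos(x + pi/3)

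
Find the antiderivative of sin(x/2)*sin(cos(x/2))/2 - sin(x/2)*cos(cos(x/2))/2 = sqrt(2)*sin(cos(x/2) + pi/4) + C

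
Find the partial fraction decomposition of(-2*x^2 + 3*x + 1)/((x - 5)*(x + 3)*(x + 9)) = -47/(21*(x + 9)) + 13/(24*(x + 3)) - 17/(56*(x - 5))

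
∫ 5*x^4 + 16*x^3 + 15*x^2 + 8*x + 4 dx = x^5 + 4*x^4 + 5*x^3 + 4*x^2 + 4*x + C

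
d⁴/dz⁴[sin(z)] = sin(z)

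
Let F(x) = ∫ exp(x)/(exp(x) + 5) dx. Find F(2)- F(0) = -log(6) + log(5 + exp(2))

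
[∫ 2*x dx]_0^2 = 4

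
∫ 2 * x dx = x^2 + C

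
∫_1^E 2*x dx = -1 + exp(2)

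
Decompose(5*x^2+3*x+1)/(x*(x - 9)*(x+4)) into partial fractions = 69/(52*(x + 4)) + 433/(117*(x - 9)) - 1/(36*x)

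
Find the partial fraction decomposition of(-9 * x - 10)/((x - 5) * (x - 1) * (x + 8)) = 62/(117*(x + 8)) + 19/(36*(x - 1)) - 55/(52*(x - 5))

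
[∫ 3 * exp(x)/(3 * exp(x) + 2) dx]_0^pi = -log(5) + log(2 + 3*exp(pi))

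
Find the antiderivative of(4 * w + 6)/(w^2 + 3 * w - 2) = 2*log(w^2 + 3*w - 2) + C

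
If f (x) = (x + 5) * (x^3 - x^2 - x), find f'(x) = 4*x^3 + 12*x^2 - 12*x - 5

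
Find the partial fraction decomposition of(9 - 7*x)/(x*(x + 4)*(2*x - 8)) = 37/(64*(x + 4)) - 19/(64*(x - 4)) - 9/(32*x)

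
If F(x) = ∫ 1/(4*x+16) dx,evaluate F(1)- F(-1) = -log(3)/4 + log(5)/4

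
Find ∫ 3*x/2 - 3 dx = 3*x^2/4 - 3*x + C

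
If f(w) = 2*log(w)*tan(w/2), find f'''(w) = (3*w^3*(-1 + cos(w/2)^(-2))^2*log(w) - 3*w^3*log(w) + 4*w^3*log(w)/cos(w/2)^2 + 6*w^2*sin(w/2)/cos(w/2)^3 - 6*w/cos(w/2)^2 + 8*tan(w/2))/(2*w^3)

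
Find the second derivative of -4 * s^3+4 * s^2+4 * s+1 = 8 - 24*s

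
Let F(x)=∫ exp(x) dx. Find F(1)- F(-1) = E - exp(-1)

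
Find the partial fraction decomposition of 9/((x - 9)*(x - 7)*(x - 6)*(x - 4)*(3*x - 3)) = 1/(240*(x - 1)) - 1/(30*(x - 4)) + 1/(10*(x - 6)) - 1/(12*(x - 7)) + 1/(80*(x - 9))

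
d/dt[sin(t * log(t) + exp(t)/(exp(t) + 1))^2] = (exp(2*t)*log(t) + exp(2*t) + 2*exp(t)*log(t) + 3*exp(t) + log(t) + 1)*sin(2*(t*exp(t)*log(t) + t*log(t) + exp(t))/(exp(t) + 1))/(exp(2*t) + 2*exp(t) + 1)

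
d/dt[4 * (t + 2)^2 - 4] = 8*t + 16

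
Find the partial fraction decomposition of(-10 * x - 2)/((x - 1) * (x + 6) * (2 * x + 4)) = 29/(28*(x + 6)) - 3/(4*(x + 2)) - 2/(7*(x - 1))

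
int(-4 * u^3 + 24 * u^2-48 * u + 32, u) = -u^4 + 8*u^3 - 24*u^2 + 32*u + C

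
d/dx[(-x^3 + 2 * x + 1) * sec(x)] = (-x^3*sin(x)/cos(x) - 3*x^2 + 2*x*sin(x)/cos(x) + sin(x)/cos(x) + 2)/cos(x)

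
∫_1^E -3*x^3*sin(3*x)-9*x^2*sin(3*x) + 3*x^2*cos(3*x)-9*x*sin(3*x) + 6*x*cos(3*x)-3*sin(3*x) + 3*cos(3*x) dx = (1 + E)^3*cos(3*E) - 8*cos(3)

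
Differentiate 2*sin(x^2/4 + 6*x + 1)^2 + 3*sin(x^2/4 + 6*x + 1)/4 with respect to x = x*sin(x^2/2 + 12*x + 2) + 3*x*cos(x^2/4 + 6*x + 1)/8 + 12*sin(x^2/2 + 12*x + 2) + 9*cos(x^2/4 + 6*x + 1)/2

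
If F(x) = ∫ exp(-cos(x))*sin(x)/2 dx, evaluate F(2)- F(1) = -exp(-cos(1))/2 + exp(-cos(2))/2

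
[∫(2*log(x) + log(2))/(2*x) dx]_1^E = log(2*E)/2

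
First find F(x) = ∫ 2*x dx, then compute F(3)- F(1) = 8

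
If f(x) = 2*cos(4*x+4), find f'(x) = -8*sin(4*x + 4)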